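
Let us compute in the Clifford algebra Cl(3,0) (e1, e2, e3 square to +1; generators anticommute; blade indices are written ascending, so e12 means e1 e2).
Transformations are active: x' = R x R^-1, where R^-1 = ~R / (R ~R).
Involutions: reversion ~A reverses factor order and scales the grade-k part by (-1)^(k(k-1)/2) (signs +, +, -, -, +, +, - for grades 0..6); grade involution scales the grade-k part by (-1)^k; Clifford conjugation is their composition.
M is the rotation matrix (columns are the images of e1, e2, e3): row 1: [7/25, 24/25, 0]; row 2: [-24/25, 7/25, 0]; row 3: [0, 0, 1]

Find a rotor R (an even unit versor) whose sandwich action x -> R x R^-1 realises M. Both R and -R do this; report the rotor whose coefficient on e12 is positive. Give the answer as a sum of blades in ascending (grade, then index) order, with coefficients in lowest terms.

Method: write R = a + b12*e12 + b13*e13 + b23*e23 with a^2 + b12^2 + b13^2 + b23^2 = 1 (so R^-1 = ~R). Expanding the columns R e_j ~R gives tr M = 4a^2 - 1 and, from the antisymmetric part, M21 - M12 = -4a*b12, M13 - M31 = 4a*b13, M32 - M23 = -4a*b23.
Here tr M = 39/25, so a^2 = (1 + tr M)/4 = 16/25 and a = ±4/5. Taking a = 4/5: M21 - M12 = -48/25, M13 - M31 = 0, M32 - M23 = 0, giving b12 = 3/5, b13 = 0, b23 = 0, i.e. R = 4/5 + 3/5*e12.
Its e12 coefficient is already positive.
Answer: 4/5 + 3/5*e12. Why the constraint matters: R and -R act identically through the sandwich — M has trace 39/25 either way — so only the sign condition on e12 picks one of the two preimages.


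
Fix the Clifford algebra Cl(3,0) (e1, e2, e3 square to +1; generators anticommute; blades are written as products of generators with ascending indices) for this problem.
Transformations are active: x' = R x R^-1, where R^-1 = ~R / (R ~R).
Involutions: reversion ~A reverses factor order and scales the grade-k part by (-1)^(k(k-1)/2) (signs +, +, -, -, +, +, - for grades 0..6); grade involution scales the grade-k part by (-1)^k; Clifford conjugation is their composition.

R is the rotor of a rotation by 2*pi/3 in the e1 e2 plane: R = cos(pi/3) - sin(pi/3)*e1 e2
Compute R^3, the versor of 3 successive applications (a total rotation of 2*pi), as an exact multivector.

Half-angle bookkeeping: 3 applications in e1 e2 add up to rotor phase 3*pi/3 = pi, so R^3 = cos(pi) - sin(pi)*e1 e2.
cos(pi) = -1 and sin(pi) = 0, so R^3 = -1. The total rotation 2*pi is 1 full turn, so every vector returns to itself, yet the rotor is -1, on the OTHER sheet of the double cover (an odd number of 2*pi turns).
Answer: -1


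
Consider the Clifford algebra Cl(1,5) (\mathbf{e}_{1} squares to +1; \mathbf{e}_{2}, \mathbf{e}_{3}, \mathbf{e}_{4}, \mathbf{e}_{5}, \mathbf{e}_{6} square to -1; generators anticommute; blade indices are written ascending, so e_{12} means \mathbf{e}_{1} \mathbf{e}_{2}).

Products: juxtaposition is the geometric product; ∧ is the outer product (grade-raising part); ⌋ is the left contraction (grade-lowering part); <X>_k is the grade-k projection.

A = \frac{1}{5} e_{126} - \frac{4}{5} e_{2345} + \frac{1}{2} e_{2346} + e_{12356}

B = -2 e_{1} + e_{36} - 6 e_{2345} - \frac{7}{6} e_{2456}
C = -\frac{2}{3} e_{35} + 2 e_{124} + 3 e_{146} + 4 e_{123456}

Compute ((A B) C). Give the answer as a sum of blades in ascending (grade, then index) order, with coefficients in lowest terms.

step 1: \frac{24}{5} + \frac{1}{2} e_{24} - \frac{2}{5} e_{26} - \frac{7}{12} e_{35} - \frac{14}{15} e_{36} - 3 e_{56} + \frac{1}{5} e_{123} + e_{125} + \frac{7}{6} e_{134} + \frac{7}{30} e_{145} + 6 e_{146} - 2 e_{2356} + \frac{4}{5} e_{2456} + \frac{8}{5} e_{12345} - e_{12346} + \frac{6}{5} e_{13456}
step 2: -\frac{331}{18} - e_{1} + \frac{24}{5} e_{2} + 4 e_{5} + \frac{32}{5} e_{6} - \frac{16}{5} e_{13} - 8 e_{14} + \frac{2}{3} e_{23} + \frac{7}{15} e_{25} + \frac{32}{3} e_{26} + \frac{2}{5} e_{34} + \frac{18}{5} e_{35} - \frac{7}{2} e_{36} - 2 e_{45} + \frac{7}{90} e_{56} - \frac{2}{3} e_{123} + \frac{22}{3} e_{124} + \frac{38}{15} e_{125} - \frac{3}{2} e_{126} - \frac{119}{45} e_{134} + \frac{74}{9} e_{145} + \frac{72}{5} e_{146} - \frac{8}{5} e_{156} + 24 e_{235} - \frac{14}{15} e_{236} - \frac{14}{3} e_{256} - 4 e_{346} - \frac{4}{5} e_{456} + 12 e_{1234} + \frac{56}{15} e_{1245} - \frac{7}{3} e_{1246} - \frac{8}{5} e_{1345} + 2 e_{1356} + \frac{1}{3} e_{2345} + \frac{17}{15} e_{2346} + \frac{8}{3} e_{2356} - 3 e_{2456} + \frac{43}{6} e_{12345} + \frac{28}{15} e_{12346} - \frac{16}{3} e_{12456} + \frac{7}{4} e_{13456} + \frac{96}{5} e_{123456}
Answer: -\frac{331}{18} - e_{1} + \frac{24}{5} e_{2} + 4 e_{5} + \frac{32}{5} e_{6} - \frac{16}{5} e_{13} - 8 e_{14} + \frac{2}{3} e_{23} + \frac{7}{15} e_{25} + \frac{32}{3} e_{26} + \frac{2}{5} e_{34} + \frac{18}{5} e_{35} - \frac{7}{2} e_{36} - 2 e_{45} + \frac{7}{90} e_{56} - \frac{2}{3} e_{123} + \frac{22}{3} e_{124} + \frac{38}{15} e_{125} - \frac{3}{2} e_{126} - \frac{119}{45} e_{134} + \frac{74}{9} e_{145} + \frac{72}{5} e_{146} - \frac{8}{5} e_{156} + 24 e_{235} - \frac{14}{15} e_{236} - \frac{14}{3} e_{256} - 4 e_{346} - \frac{4}{5} e_{456} + 12 e_{1234} + \frac{56}{15} e_{1245} - \frac{7}{3} e_{1246} - \frac{8}{5} e_{1345} + 2 e_{1356} + \frac{1}{3} e_{2345} + \frac{17}{15} e_{2346} + \frac{8}{3} e_{2356} - 3 e_{2456} + \frac{43}{6} e_{12345} + \frac{28}{15} e_{12346} - \frac{16}{3} e_{12456} + \frac{7}{4} e_{13456} + \frac{96}{5} e_{123456}


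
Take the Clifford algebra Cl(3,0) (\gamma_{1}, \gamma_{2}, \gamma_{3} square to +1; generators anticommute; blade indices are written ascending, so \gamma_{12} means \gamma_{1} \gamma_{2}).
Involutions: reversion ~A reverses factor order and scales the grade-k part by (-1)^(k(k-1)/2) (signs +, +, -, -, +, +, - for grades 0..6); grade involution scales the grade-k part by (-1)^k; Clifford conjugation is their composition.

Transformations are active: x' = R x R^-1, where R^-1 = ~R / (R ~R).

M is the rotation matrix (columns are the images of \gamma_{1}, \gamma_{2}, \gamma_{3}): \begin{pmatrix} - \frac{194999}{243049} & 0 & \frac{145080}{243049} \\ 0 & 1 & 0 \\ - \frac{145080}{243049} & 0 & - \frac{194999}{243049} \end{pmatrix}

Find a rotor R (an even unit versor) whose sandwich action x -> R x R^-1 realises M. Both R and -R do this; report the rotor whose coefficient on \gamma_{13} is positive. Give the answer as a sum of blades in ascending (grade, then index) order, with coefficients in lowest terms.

Method: write R = a + b12*\gamma_{12} + b13*\gamma_{13} + b23*\gamma_{23} with a^2 + b12^2 + b13^2 + b23^2 = 1 (so R^-1 = ~R). Expanding the columns R e_j ~R gives tr M = 4a^2 - 1 and, from the antisymmetric part, M21 - M12 = -4a*b12, M13 - M31 = 4a*b13, M32 - M23 = -4a*b23.
Here tr M = -\frac{146949}{243049}, so a^2 = (1 + tr M)/4 = \frac{24025}{243049} and a = ±\frac{155}{493}. Taking a = \frac{155}{493}: M21 - M12 = 0, M13 - M31 = \frac{290160}{243049}, M32 - M23 = 0, giving b12 = 0, b13 = \frac{468}{493}, b23 = 0, i.e. R = \frac{155}{493} + \frac{468}{493} \gamma_{13}.
Its \gamma_{13} coefficient is already positive.
Answer: \frac{155}{493} + \frac{468}{493} \gamma_{13}. Uniqueness: Spin(3) -> SO(3) maps R and -R to the same rotation of trace -\frac{146949}{243049}; fixing the sign of the \gamma_{13} coefficient removes the ambiguity.


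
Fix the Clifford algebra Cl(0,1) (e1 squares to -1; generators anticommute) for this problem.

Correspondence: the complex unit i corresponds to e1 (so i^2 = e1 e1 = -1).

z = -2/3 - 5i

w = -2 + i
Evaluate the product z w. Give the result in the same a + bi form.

In blades: z = -2/3 - 5*e1, w = -2 + e1.
Distribute z over w term by term (generator squares from the signature, products reordered to ascending indices): (-2/3)*w = 4/3 - 2/3*e1; (-5*e1)*w = 5 + 10*e1.
Sum: 19/3 + 28/3*e1; translating back through the correspondence:
Answer: 19/3 + 28/3*i


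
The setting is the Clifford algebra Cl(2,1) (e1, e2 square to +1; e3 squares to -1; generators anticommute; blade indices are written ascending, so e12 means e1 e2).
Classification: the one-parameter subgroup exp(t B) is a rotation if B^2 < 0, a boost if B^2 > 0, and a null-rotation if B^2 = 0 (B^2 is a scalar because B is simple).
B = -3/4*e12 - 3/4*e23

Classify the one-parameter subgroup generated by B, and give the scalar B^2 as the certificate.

B^2 term by term: the squares give (-3/4)^2*(e12)^2 + (-3/4)^2*(e23)^2 = 9/16*(-1) + 9/16*(+1) = 0 (each basis 2-blade squares to minus the product of its generators' squares); cross terms between blades sharing an index anticommute and cancel. So B^2 = 0.
Answer: null-rotation, certificate B^2 = 0. Key observation: B^2 = 0 is a conjugation invariant, so its sign decides the class regardless of the surface form of B.


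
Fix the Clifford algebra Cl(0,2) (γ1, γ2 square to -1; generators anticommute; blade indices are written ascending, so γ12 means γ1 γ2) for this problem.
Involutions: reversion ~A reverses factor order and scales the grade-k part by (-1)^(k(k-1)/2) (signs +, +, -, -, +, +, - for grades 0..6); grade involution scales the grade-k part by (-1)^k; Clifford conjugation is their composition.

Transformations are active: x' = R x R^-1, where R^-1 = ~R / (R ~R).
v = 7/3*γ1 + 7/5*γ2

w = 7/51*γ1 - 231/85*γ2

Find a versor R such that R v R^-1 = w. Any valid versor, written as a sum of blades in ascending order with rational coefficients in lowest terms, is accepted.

Since q(v) = q(w) = -1666/225, the sum R = v + w = 42/17*γ1 - 112/85*γ2 does the job whenever invertible.
Answer: 42/17*γ1 - 112/85*γ2


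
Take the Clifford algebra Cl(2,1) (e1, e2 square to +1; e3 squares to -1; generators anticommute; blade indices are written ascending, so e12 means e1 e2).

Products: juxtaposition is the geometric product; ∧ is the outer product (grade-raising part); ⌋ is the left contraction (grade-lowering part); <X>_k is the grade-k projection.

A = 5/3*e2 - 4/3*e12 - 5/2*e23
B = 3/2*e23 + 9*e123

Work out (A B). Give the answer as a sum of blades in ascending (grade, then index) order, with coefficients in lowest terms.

step 1: -15/4 - 45/2*e1 + 29/2*e3 - 17*e13
Answer: -15/4 - 45/2*e1 + 29/2*e3 - 17*e13


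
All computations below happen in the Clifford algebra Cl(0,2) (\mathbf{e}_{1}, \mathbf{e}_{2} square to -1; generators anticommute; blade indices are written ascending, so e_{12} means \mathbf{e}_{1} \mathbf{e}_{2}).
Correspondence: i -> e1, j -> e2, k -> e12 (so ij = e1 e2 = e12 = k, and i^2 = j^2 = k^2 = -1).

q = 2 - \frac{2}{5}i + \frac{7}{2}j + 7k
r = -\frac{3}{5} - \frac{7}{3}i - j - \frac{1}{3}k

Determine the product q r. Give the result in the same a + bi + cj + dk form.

In blades: q = 2 - \frac{2}{5} e_{1} + \frac{7}{2} e_{2} + 7 e_{12}, r = -\frac{3}{5} - \frac{7}{3} e_{1} - e_{2} - \frac{1}{3} e_{12}.
Distribute q over r term by term (generator squares from the signature, products reordered to ascending indices): (2)*r = -\frac{6}{5} - \frac{14}{3} e_{1} - 2 e_{2} - \frac{2}{3} e_{12}; (-\frac{2}{5} e_{1})*r = -\frac{14}{15} + \frac{6}{25} e_{1} - \frac{2}{15} e_{2} + \frac{2}{5} e_{12}; (\frac{7}{2} e_{2})*r = \frac{7}{2} - \frac{7}{6} e_{1} - \frac{21}{10} e_{2} + \frac{49}{6} e_{12}; (7 e_{12})*r = \frac{7}{3} + 7 e_{1} - \frac{49}{3} e_{2} - \frac{21}{5} e_{12}.
Sum: \frac{37}{10} + \frac{211}{150} e_{1} - \frac{617}{30} e_{2} + \frac{37}{10} e_{12}; translating back through the correspondence:
Answer: \frac{37}{10} + \frac{211}{150}i - \frac{617}{30}j + \frac{37}{10}k


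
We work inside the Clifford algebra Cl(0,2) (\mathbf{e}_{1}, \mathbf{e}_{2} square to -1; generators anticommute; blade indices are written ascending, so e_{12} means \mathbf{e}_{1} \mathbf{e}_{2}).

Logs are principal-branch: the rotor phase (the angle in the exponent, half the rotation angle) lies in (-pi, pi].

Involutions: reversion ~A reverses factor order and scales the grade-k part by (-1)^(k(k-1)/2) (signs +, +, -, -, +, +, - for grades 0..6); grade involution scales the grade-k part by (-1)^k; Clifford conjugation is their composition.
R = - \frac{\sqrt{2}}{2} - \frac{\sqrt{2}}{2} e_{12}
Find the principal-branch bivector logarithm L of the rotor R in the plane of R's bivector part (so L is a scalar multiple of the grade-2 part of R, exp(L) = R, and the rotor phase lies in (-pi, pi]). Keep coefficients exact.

The scalar part of R is - \frac{\sqrt{2}}{2}, so the principal-branch rotor phase is pinned; divide the bivector part by its sine to get the unit plane — L is the phase times that plane.
Concretely: cos(phase) = - \frac{\sqrt{2}}{2} gives phase = ±\frac{3 \pi}{4}, and since phase/sin(phase) is even the sign is immaterial: L = (phase/sin(phase)) * <R>_2 = (\frac{3 \sqrt{2} \pi}{4}) * <R>_2.
Answer: - \frac{3 \pi}{4} e_{12}


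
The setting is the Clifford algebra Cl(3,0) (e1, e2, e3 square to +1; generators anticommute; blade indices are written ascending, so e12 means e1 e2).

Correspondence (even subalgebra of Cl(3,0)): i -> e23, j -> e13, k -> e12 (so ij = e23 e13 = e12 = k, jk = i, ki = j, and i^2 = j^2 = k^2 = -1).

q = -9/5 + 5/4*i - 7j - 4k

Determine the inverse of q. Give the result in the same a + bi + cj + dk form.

In blades: q = -9/5 - 4*e12 - 7*e13 + 5/4*e23.
With qbar = -9/5 + 4*e12 + 7*e13 - 5/4*e23 (scalar fixed, mapped units negated), q qbar = 27921/400 (the sum of squared coefficients), so q^-1 = qbar / (27921/400) = -240/9307 + 1600/27921*e12 + 2800/27921*e13 - 500/27921*e23; translating back:
Answer: -240/9307 - 500/27921*i + 2800/27921*j + 1600/27921*k


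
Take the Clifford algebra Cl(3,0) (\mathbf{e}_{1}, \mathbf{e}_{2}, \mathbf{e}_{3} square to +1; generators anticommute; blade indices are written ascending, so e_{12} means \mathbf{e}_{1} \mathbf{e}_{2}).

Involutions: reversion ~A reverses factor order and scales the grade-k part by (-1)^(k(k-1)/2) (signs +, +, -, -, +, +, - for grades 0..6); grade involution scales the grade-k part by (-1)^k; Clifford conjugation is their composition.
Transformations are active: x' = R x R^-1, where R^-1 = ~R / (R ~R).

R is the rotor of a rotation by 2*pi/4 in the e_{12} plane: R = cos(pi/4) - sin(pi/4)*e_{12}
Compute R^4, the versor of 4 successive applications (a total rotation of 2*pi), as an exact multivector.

The rotor phase is half the rotation angle and phases add under composition, so 4 steps in the e_{12} plane accumulate phase 4*(pi/4) = \pi: R^4 = cos(\pi) - sin(\pi)*e_{12}.
cos(\pi) = -1 and sin(\pi) = 0, so R^4 = -1. The total rotation 2*pi is 1 full turn, so every vector returns to itself, yet the rotor is -1, on the OTHER sheet of the double cover (an odd number of 2*pi turns).
Answer: -1


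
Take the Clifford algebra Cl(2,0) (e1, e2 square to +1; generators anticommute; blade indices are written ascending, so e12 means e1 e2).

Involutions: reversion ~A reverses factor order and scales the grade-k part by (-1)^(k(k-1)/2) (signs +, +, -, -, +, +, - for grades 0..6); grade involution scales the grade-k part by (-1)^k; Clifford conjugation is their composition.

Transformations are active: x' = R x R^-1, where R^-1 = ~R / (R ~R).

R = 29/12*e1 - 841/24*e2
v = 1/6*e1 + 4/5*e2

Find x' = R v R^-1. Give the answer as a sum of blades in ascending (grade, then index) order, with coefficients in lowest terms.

~R = 29/12*e1 - 841/24*e2, and R ~R = 710645/576, so R^-1 = ~R / (710645/576).
R v = -9947/360 + 5597/720*e12
Answer: -2323/8450*e1 + 9754/12675*e2


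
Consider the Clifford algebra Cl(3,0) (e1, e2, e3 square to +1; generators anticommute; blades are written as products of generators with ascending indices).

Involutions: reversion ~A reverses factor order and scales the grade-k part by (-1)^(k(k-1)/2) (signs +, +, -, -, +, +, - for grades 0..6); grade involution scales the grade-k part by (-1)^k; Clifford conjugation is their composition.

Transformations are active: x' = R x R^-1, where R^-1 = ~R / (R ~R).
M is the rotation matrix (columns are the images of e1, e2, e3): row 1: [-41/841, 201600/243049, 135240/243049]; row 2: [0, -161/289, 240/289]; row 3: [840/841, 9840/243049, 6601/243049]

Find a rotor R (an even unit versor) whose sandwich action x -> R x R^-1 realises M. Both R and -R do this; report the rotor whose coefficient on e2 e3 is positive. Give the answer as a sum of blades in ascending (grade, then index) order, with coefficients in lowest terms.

Method: write R = a + b12*e1 e2 + b13*e1 e3 + b23*e2 e3 with a^2 + b12^2 + b13^2 + b23^2 = 1 (so R^-1 = ~R). Expanding the columns R e_j ~R gives tr M = 4a^2 - 1 and, from the antisymmetric part, M21 - M12 = -4a*b12, M13 - M31 = 4a*b13, M32 - M23 = -4a*b23.
Here tr M = -140649/243049, so a^2 = (1 + tr M)/4 = 25600/243049 and a = ±160/493. Taking a = 160/493: M21 - M12 = -201600/243049, M13 - M31 = -107520/243049, M32 - M23 = -192000/243049, giving b12 = 315/493, b13 = -168/493, b23 = 300/493, i.e. R = 160/493 + 315/493*e1 e2 - 168/493*e1 e3 + 300/493*e2 e3.
Its e2 e3 coefficient is already positive.
Answer: 160/493 + 315/493*e1 e2 - 168/493*e1 e3 + 300/493*e2 e3. Sheet selection: the two-to-one cover makes ±R indistinguishable at the matrix level (trace -140649/243049), so uniqueness comes from the required sign on e2 e3.


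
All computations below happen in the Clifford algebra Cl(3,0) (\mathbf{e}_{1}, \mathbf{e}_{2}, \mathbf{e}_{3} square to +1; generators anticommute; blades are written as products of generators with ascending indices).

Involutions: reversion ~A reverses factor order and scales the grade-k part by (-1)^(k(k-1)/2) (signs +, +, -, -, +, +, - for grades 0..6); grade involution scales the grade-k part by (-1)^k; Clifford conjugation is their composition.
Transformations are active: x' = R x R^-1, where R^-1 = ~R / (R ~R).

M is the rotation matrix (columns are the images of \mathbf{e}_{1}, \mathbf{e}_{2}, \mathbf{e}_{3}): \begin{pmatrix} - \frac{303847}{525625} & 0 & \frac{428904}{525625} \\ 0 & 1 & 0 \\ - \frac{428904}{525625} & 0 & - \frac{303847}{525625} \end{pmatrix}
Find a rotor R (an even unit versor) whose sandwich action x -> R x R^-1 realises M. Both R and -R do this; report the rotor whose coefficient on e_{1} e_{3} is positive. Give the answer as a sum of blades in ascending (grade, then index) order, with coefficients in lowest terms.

Method: write R = a + b12*e_{1} e_{2} + b13*e_{1} e_{3} + b23*e_{2} e_{3} with a^2 + b12^2 + b13^2 + b23^2 = 1 (so R^-1 = ~R). Expanding the columns R e_j ~R gives tr M = 4a^2 - 1 and, from the antisymmetric part, M21 - M12 = -4a*b12, M13 - M31 = 4a*b13, M32 - M23 = -4a*b23.
Here tr M = -\frac{82069}{525625}, so a^2 = (1 + tr M)/4 = \frac{110889}{525625} and a = ±\frac{333}{725}. Taking a = \frac{333}{725}: M21 - M12 = 0, M13 - M31 = \frac{857808}{525625}, M32 - M23 = 0, giving b12 = 0, b13 = \frac{644}{725}, b23 = 0, i.e. R = \frac{333}{725} + \frac{644}{725} e_{1} e_{3}.
Its e_{1} e_{3} coefficient is already positive.
Answer: \frac{333}{725} + \frac{644}{725} e_{1} e_{3}. Why the constraint matters: R and -R act identically through the sandwich — M has trace -\frac{82069}{525625} either way — so only the sign condition on e_{1} e_{3} picks one of the two preimages.


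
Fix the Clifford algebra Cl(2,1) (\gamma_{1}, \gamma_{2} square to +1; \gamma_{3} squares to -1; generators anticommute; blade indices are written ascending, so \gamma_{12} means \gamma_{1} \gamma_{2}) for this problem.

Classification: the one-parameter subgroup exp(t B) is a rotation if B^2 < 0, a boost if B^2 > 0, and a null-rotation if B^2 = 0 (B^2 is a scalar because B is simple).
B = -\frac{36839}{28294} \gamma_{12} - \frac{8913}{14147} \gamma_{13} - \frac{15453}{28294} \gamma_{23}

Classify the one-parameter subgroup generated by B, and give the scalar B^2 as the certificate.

B^2 term by term: the squares give (-\frac{36839}{28294})^2*(\gamma_{12})^2 + (-\frac{8913}{14147})^2*(\gamma_{13})^2 + (-\frac{15453}{28294})^2*(\gamma_{23})^2 = \frac{1357111921}{800550436}*(-1) + \frac{79441569}{200137609}*(+1) + \frac{238795209}{800550436}*(+1) = -1 (each basis 2-blade squares to minus the product of its generators' squares); cross terms between blades sharing an index anticommute and cancel. So B^2 = -1.
Answer: rotation, certificate B^2 = -1. Certificate logic: -1 is a conjugation-invariant scalar, so its sign fixes rotation versus boost versus null-rotation outright.


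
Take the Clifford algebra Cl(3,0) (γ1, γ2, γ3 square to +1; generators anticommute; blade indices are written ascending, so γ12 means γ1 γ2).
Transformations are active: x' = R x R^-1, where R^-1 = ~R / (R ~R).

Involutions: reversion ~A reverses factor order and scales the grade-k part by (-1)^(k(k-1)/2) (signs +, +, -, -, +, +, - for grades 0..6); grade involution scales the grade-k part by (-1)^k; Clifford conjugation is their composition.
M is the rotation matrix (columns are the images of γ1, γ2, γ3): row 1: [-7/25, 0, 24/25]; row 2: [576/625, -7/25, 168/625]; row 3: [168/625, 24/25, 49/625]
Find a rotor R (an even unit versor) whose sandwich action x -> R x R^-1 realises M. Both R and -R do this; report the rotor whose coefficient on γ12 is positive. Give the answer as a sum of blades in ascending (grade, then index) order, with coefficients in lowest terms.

Method: write R = a + b12*γ12 + b13*γ13 + b23*γ23 with a^2 + b12^2 + b13^2 + b23^2 = 1 (so R^-1 = ~R). Expanding the columns R e_j ~R gives tr M = 4a^2 - 1 and, from the antisymmetric part, M21 - M12 = -4a*b12, M13 - M31 = 4a*b13, M32 - M23 = -4a*b23.
Here tr M = -301/625, so a^2 = (1 + tr M)/4 = 81/625 and a = ±9/25. Taking a = 9/25: M21 - M12 = 576/625, M13 - M31 = 432/625, M32 - M23 = 432/625, giving b12 = -16/25, b13 = 12/25, b23 = -12/25, i.e. R = 9/25 - 16/25*γ12 + 12/25*γ13 - 12/25*γ23.
Its γ12 coefficient is negative, so report the other preimage -R.
Answer: -9/25 + 16/25*γ12 - 12/25*γ13 + 12/25*γ23. Recall the cover is two-to-one: with M of trace -301/625, both preimages act alike, and the stated γ12 sign chooses the sheet.


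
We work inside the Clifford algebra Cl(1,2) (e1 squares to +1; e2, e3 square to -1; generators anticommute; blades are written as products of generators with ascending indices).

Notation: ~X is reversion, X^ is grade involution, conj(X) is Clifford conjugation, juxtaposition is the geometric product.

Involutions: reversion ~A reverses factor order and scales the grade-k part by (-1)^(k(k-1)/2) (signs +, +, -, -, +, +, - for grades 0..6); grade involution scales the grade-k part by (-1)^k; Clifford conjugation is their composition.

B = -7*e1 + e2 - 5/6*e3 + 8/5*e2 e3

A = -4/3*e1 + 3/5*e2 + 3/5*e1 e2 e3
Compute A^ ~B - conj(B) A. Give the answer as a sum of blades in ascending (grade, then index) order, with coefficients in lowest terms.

first term: -131/15 - 24/25*e1 - 24/25*e3 - 101/30*e1 e2 - 77/45*e1 e3 + 47/10*e2 e3 - 32/15*e1 e2 e3
second term: -131/15 + 24/25*e1 - 24/25*e3 + 71/30*e1 e2 + 23/45*e1 e3 + 37/10*e2 e3 + 32/15*e1 e2 e3
Answer: -48/25*e1 - 86/15*e1 e2 - 20/9*e1 e3 + e2 e3 - 64/15*e1 e2 e3


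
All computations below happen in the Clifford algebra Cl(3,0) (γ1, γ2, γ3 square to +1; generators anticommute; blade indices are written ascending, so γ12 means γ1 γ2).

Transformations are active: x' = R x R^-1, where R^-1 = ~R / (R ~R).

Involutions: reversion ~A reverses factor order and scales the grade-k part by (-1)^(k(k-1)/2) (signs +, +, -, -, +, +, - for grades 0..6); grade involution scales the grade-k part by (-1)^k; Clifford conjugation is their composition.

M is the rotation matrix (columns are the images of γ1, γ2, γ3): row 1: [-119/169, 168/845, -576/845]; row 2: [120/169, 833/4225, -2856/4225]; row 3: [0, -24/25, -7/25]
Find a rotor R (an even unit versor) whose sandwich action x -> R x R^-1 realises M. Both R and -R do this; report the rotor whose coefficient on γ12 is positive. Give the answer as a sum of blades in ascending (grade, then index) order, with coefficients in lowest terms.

Method: write R = a + b12*γ12 + b13*γ13 + b23*γ23 with a^2 + b12^2 + b13^2 + b23^2 = 1 (so R^-1 = ~R). Expanding the columns R e_j ~R gives tr M = 4a^2 - 1 and, from the antisymmetric part, M21 - M12 = -4a*b12, M13 - M31 = 4a*b13, M32 - M23 = -4a*b23.
Here tr M = -133/169, so a^2 = (1 + tr M)/4 = 9/169 and a = ±3/13. Taking a = 3/13: M21 - M12 = 432/845, M13 - M31 = -576/845, M32 - M23 = -48/169, giving b12 = -36/65, b13 = -48/65, b23 = 4/13, i.e. R = 3/13 - 36/65*γ12 - 48/65*γ13 + 4/13*γ23.
Its γ12 coefficient is negative, so report the other preimage -R.
Answer: -3/13 + 36/65*γ12 + 48/65*γ13 - 4/13*γ23. Note: both R and -R realise this M (trace -133/169); the covering map identifies them, and the γ12-coefficient sign is the tie-breaker.


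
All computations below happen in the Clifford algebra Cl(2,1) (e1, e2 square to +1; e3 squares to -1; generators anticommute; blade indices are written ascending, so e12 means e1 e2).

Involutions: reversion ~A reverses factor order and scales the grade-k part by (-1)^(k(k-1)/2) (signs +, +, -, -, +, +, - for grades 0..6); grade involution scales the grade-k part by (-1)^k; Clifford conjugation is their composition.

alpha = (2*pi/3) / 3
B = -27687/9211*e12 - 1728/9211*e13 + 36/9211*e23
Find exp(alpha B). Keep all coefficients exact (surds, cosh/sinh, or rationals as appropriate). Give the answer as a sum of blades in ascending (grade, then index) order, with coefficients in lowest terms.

B^2 term by term: the squares give (-27687/9211)^2*(e12)^2 + (-1728/9211)^2*(e13)^2 + (36/9211)^2*(e23)^2 = 766569969/84842521*(-1) + 2985984/84842521*(+1) + 1296/84842521*(+1) = -9 (each basis 2-blade squares to minus the product of its generators' squares); cross terms between blades sharing an index anticommute and cancel. So B^2 = -9.
B^2 = -9 — the negative square puts this in the circular regime; l = 3, alpha*l = 2*pi/3, so exp(alpha B) = cos(2*pi/3) + (sin(2*pi/3)/3)*B = -1/2 + (sqrt(3)/6)*B.
Answer: -1/2 - 9229*sqrt(3)/18422*e12 - 288*sqrt(3)/9211*e13 + 6*sqrt(3)/9211*e23


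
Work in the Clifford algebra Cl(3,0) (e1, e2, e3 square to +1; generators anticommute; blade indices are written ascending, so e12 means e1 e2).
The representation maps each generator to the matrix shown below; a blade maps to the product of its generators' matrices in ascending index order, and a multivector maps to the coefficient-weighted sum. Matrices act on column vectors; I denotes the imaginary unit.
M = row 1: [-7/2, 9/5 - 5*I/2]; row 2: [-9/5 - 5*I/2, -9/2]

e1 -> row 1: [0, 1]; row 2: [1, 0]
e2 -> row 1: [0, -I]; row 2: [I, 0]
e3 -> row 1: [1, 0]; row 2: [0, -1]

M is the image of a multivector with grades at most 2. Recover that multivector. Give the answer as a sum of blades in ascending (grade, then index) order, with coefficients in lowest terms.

Method: 1, rho(e1), rho(e2), rho(e3) form a trace-orthogonal basis of the 2x2 complex matrices (tr(X Y) = 2 if X = Y, else 0), so M = m0*1 + m1*rho(e1) + m2*rho(e2) + m3*rho(e3) with m0 = tr(M)/2 = -4, m1 = tr(M rho(e1))/2 = -5*I/2, m2 = tr(M rho(e2))/2 = 9*I/5, m3 = tr(M rho(e3))/2 = 1/2.
Multiplying table entries, the bivector images are rho(e12) = I*rho(e3), rho(e13) = -I*rho(e2), rho(e23) = I*rho(e1); with real blade coefficients the real parts of m0..m3 are the coefficients of 1, e1, e2, e3 and the imaginary parts give the bivectors (e23: Im m1, e13: -Im m2, e12: Im m3).
Answer: -4 + 1/2*e3 - 9/5*e13 - 5/2*e23


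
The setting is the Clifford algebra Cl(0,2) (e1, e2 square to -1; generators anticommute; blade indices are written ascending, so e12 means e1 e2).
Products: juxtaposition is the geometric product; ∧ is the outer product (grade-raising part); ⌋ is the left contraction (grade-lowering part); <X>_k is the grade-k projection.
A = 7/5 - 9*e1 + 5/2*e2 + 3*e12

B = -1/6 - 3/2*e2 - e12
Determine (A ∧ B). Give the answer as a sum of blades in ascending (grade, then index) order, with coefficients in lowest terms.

step 1: -7/30 + 3/2*e1 - 151/60*e2 + 58/5*e12
Answer: -7/30 + 3/2*e1 - 151/60*e2 + 58/5*e12


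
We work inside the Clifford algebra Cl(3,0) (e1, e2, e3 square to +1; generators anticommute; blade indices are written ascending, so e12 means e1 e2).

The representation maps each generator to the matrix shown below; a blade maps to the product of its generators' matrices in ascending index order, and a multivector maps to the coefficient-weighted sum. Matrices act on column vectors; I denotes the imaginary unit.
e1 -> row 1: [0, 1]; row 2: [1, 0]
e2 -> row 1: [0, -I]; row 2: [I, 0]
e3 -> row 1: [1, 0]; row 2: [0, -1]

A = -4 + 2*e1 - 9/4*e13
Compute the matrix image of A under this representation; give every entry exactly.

Bivector images (products of the table entries): rho(e13) = rho(e1)rho(e3) = row 1: [0, -1]; row 2: [1, 0].
M = (-4)*1 + (2)*rho(e1) + (-9/4)*rho(e13), summed entrywise (1 is the identity matrix):
Answer: row 1: [-4, 17/4]; row 2: [-1/4, -4]


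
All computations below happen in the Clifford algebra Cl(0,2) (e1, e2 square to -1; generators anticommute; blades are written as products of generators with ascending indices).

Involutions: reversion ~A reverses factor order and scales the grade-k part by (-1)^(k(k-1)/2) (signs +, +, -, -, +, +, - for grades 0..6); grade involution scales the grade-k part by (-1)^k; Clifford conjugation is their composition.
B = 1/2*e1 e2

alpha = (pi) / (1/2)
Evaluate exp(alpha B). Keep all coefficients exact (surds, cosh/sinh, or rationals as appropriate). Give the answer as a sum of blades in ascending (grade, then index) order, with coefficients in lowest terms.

B^2 = (1/2)^2*(e1 e2)^2 = 1/4*(-1) = -1/4 (a basis 2-blade squares to minus the product of its generators' squares).
B^2 = -1/4 — B^2 < 0, so the exponential closes trigonometrically: l = 1/2, alpha*l = pi, so exp(alpha B) = cos(pi) + (sin(pi)/(1/2))*B = -1 + (0)*B.
Answer: -1


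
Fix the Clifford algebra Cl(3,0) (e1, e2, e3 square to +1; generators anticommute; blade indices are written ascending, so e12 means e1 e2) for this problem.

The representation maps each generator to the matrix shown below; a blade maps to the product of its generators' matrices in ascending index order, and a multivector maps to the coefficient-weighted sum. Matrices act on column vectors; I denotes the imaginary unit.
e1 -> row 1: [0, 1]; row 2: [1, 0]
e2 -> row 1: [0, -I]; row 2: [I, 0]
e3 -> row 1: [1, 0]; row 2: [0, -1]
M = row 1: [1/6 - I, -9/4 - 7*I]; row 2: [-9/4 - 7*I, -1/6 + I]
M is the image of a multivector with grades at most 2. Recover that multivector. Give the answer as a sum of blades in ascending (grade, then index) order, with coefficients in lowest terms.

Method: 1, rho(e1), rho(e2), rho(e3) form a trace-orthogonal basis of the 2x2 complex matrices (tr(X Y) = 2 if X = Y, else 0), so M = m0*1 + m1*rho(e1) + m2*rho(e2) + m3*rho(e3) with m0 = tr(M)/2 = 0, m1 = tr(M rho(e1))/2 = -9/4 - 7*I, m2 = tr(M rho(e2))/2 = 0, m3 = tr(M rho(e3))/2 = 1/6 - I.
Multiplying table entries, the bivector images are rho(e12) = I*rho(e3), rho(e13) = -I*rho(e2), rho(e23) = I*rho(e1); with real blade coefficients the real parts of m0..m3 are the coefficients of 1, e1, e2, e3 and the imaginary parts give the bivectors (e23: Im m1, e13: -Im m2, e12: Im m3).
Answer: -9/4*e1 + 1/6*e3 - e12 - 7*e23


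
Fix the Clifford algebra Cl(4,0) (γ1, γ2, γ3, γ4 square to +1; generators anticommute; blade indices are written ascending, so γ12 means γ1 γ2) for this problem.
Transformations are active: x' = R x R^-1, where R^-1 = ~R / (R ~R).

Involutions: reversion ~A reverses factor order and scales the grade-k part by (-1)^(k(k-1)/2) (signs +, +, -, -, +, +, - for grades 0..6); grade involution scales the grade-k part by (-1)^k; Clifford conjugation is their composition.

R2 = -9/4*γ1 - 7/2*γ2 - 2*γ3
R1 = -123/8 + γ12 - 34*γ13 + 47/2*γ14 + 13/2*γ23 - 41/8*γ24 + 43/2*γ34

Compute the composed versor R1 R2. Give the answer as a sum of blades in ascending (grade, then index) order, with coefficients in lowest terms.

Distribute over the terms of R2 (each basis-blade product reordered to ascending indices, repeated generators contracted through their squares):
R1 (-9/4*γ1) = 1107/32*γ1 + 9/4*γ2 - 153/2*γ3 + 423/8*γ4 - 117/8*γ123 + 369/32*γ124 - 387/8*γ134
R1 (-7/2*γ2) = -7/2*γ1 + 861/16*γ2 + 91/4*γ3 - 287/16*γ4 - 119*γ123 + 329/4*γ124 - 301/4*γ234
R1 (-2*γ3) = 68*γ1 - 13*γ2 + 123/4*γ3 + 43*γ4 - 2*γ123 + 47*γ134 - 41/4*γ234
Summing the partial products and collecting blades:
Answer: 3171/32*γ1 + 689/16*γ2 - 23*γ3 + 1247/16*γ4 - 1085/8*γ123 + 3001/32*γ124 - 11/8*γ134 - 171/2*γ234


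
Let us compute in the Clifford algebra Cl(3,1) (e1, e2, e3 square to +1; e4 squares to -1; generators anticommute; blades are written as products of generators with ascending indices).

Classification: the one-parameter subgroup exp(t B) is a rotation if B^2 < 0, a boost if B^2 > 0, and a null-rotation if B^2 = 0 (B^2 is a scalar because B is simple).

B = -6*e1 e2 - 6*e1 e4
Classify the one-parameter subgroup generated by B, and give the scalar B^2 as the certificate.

B^2 term by term: the squares give (-6)^2*(e1 e2)^2 + (-6)^2*(e1 e4)^2 = 36*(-1) + 36*(+1) = 0 (each basis 2-blade squares to minus the product of its generators' squares); cross terms between blades sharing an index anticommute and cancel. So B^2 = 0.
Answer: null-rotation, certificate B^2 = 0. Certificate logic: 0 is a conjugation-invariant scalar, so its sign fixes rotation versus boost versus null-rotation outright.


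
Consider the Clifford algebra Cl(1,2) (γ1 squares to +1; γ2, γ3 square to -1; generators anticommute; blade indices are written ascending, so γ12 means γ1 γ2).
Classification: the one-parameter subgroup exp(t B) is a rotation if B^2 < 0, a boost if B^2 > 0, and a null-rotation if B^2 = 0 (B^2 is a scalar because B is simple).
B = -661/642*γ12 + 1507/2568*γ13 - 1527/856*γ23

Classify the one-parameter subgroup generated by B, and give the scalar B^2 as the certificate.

B^2 term by term: the squares give (-661/642)^2*(γ12)^2 + (1507/2568)^2*(γ13)^2 + (-1527/856)^2*(γ23)^2 = 436921/412164*(+1) + 2271049/6594624*(+1) + 2331729/732736*(-1) = -16/9 (each basis 2-blade squares to minus the product of its generators' squares); cross terms between blades sharing an index anticommute and cancel. So B^2 = -16/9.
Answer: rotation, certificate B^2 = -16/9. No conjugation can change B^2 = -16/9; the sign gives the class.


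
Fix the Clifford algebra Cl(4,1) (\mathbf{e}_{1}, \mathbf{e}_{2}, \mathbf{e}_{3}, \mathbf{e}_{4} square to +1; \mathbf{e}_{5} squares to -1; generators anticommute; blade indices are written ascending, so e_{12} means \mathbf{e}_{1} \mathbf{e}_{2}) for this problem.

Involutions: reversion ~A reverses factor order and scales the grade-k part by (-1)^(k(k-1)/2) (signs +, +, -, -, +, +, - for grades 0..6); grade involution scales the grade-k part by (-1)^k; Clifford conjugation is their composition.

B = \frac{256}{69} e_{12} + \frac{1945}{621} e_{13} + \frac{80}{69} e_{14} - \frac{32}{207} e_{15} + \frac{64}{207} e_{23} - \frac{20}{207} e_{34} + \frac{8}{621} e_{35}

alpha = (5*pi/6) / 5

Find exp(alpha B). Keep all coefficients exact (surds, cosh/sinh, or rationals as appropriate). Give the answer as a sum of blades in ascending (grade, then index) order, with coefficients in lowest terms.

B^2 term by term: the squares give (\frac{256}{69})^2*(e_{12})^2 + (\frac{1945}{621})^2*(e_{13})^2 + (\frac{80}{69})^2*(e_{14})^2 + (-\frac{32}{207})^2*(e_{15})^2 + (\frac{64}{207})^2*(e_{23})^2 + (-\frac{20}{207})^2*(e_{34})^2 + (\frac{8}{621})^2*(e_{35})^2 = \frac{65536}{4761}*(-1) + \frac{3783025}{385641}*(-1) + \frac{6400}{4761}*(-1) + \frac{1024}{42849}*(+1) + \frac{4096}{42849}*(-1) + \frac{400}{42849}*(-1) + \frac{64}{385641}*(+1) = -25 (each basis 2-blade squares to minus the product of its generators' squares); cross terms between blades sharing an index anticommute and cancel; the commuting (index-disjoint) pairs give grade-4 terms 2*c*c'*(blade product), which cancel blade by blade — e_{1234}: -\frac{10240}{14283} + \frac{10240}{14283} = 0; e_{1235}: \frac{4096}{42849} - \frac{4096}{42849} = 0; e_{1345}: -\frac{1280}{42849} + \frac{1280}{42849} = 0 — confirming B is simple. So B^2 = -25.
B^2 = -25 — B^2 < 0, so the exponential closes trigonometrically: l = 5, alpha*l = \frac{5 \pi}{6}, so exp(alpha B) = cos(\frac{5 \pi}{6}) + (sin(\frac{5 \pi}{6})/5)*B = - \frac{\sqrt{3}}{2} + (\frac{1}{10})*B.
Answer: - \frac{\sqrt{3}}{2} + \frac{128}{345} e_{12} + \frac{389}{1242} e_{13} + \frac{8}{69} e_{14} - \frac{16}{1035} e_{15} + \frac{32}{1035} e_{23} - \frac{2}{207} e_{34} + \frac{4}{3105} e_{35}


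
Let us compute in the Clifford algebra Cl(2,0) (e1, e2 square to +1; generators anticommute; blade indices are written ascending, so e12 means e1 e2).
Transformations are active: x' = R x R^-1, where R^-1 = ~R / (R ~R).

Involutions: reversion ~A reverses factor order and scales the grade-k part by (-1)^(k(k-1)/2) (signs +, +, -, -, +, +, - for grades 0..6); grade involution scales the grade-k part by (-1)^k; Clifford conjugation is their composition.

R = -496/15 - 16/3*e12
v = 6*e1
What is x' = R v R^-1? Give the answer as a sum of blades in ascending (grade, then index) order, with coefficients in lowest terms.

~R = -496/15 + 16/3*e12, and R ~R = 252416/225, so R^-1 = ~R / (252416/225).
R v = -992/5*e1 + 32*e2
Answer: 2808/493*e1 - 930/493*e2


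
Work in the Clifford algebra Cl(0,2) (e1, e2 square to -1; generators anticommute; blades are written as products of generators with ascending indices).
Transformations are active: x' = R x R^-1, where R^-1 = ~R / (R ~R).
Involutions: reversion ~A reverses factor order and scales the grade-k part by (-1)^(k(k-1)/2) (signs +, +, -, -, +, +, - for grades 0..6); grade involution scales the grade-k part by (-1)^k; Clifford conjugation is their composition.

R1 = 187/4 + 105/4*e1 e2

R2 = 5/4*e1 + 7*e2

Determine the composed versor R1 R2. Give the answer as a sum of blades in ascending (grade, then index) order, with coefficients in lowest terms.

Distribute over the terms of R1 (each basis-blade product reordered to ascending indices, repeated generators contracted through their squares):
(187/4) R2 = 935/16*e1 + 1309/4*e2
(105/4*e1 e2) R2 = -735/4*e1 + 525/16*e2
Summing the partial products and collecting blades:
Answer: -2005/16*e1 + 5761/16*e2


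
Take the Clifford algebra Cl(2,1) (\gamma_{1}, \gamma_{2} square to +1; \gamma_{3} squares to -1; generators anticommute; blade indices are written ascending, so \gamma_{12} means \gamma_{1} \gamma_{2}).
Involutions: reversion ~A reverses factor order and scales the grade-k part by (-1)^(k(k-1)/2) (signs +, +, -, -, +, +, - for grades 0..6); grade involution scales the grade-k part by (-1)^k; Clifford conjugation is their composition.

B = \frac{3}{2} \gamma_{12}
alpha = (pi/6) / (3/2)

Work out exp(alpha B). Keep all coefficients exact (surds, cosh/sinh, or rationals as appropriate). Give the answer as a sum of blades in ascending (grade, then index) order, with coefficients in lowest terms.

B^2 = (\frac{3}{2})^2*(\gamma_{12})^2 = \frac{9}{4}*(-1) = -\frac{9}{4} (a basis 2-blade squares to minus the product of its generators' squares).
B^2 = -\frac{9}{4} — B^2 < 0, so the exponential closes trigonometrically: l = \frac{3}{2}, alpha*l = \frac{\pi}{6}, so exp(alpha B) = cos(\frac{\pi}{6}) + (sin(\frac{\pi}{6})/(\frac{3}{2}))*B = \frac{\sqrt{3}}{2} + (\frac{1}{3})*B.
Answer: \frac{\sqrt{3}}{2} + \frac{1}{2} \gamma_{12}


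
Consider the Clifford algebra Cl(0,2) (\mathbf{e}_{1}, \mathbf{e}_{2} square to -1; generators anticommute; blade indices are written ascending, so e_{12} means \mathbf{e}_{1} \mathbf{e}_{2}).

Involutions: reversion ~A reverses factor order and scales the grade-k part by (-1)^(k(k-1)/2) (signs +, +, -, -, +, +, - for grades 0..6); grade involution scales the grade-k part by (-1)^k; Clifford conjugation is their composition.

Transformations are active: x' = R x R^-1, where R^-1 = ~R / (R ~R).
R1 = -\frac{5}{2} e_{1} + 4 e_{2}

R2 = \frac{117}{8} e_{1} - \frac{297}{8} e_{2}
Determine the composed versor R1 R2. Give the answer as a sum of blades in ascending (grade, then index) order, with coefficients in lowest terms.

Distribute over the terms of R1 (each basis-blade product reordered to ascending indices, repeated generators contracted through their squares):
(-\frac{5}{2} e_{1}) R2 = \frac{585}{16} + \frac{1485}{16} e_{12}
(4 e_{2}) R2 = \frac{297}{2} - \frac{117}{2} e_{12}
Summing the partial products and collecting blades:
Answer: \frac{2961}{16} + \frac{549}{16} e_{12}
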